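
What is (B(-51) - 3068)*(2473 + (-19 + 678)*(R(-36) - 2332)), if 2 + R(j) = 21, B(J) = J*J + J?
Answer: 788289292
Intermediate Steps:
B(J) = J + J**2 (B(J) = J**2 + J = J + J**2)
R(j) = 19 (R(j) = -2 + 21 = 19)
(B(-51) - 3068)*(2473 + (-19 + 678)*(R(-36) - 2332)) = (-51*(1 - 51) - 3068)*(2473 + (-19 + 678)*(19 - 2332)) = (-51*(-50) - 3068)*(2473 + 659*(-2313)) = (2550 - 3068)*(2473 - 1524267) = -518*(-1521794) = 788289292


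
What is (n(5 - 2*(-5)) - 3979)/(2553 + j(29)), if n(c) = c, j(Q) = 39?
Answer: -991/648 ≈ -1.5293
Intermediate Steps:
(n(5 - 2*(-5)) - 3979)/(2553 + j(29)) = ((5 - 2*(-5)) - 3979)/(2553 + 39) = ((5 + 10) - 3979)/2592 = (15 - 3979)*(1/2592) = -3964*1/2592 = -991/648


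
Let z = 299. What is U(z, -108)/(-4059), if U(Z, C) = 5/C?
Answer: 5/438372 ≈ 1.1406e-5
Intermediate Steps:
U(z, -108)/(-4059) = (5/(-108))/(-4059) = (5*(-1/108))*(-1/4059) = -5/108*(-1/4059) = 5/438372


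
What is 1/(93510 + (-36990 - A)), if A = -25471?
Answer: 1/81991 ≈ 1.2196e-5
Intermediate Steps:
1/(93510 + (-36990 - A)) = 1/(93510 + (-36990 - 1*(-25471))) = 1/(93510 + (-36990 + 25471)) = 1/(93510 - 11519) = 1/81991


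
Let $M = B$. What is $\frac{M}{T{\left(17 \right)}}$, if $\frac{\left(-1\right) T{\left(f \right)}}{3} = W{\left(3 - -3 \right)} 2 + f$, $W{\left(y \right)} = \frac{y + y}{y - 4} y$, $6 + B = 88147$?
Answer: $- \frac{88141}{267} \approx -330.12$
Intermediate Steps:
$B = 88141$ ($B = -6 + 88147 = 88141$)
$M = 88141$
$W{\left(y \right)} = \frac{2 y^{2}}{-4 + y}$ ($W{\left(y \right)} = \frac{2 y}{-4 + y} y = \frac{2 y^{2}}{-4 + y}$)
$T{\left(f \right)} = -216 - 3 f$ ($T{\left(f \right)} = - 3 \left(\frac{2 \left(3 - -3\right)^{2}}{-4 + \left(3 - -3\right)} 2 + f\right) = - 3 \left(\frac{2 \left(3 + 3\right)^{2}}{-4 + \left(3 + 3\right)} 2 + f\right) = - 3 \left(\frac{2 \cdot 6^{2}}{-4 + 6} \cdot 2 + f\right) = - 3 \left(2 \cdot 36 \cdot \frac{1}{2} \cdot 2 + f\right) = - 3 \left(36 \cdot 2 + f\right) = - 3 \left(72 + f\right) = -216 - 3 f$)
$\frac{M}{T{\left(17 \right)}} = \frac{88141}{-216 - 51} = \frac{88141}{-267} = 88141 \left(- \frac{1}{267}\right) = - \frac{88141}{267}$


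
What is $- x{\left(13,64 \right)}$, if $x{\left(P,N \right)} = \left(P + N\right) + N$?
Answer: $-141$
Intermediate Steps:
$x{\left(P,N \right)} = P + 2 N$ ($x{\left(P,N \right)} = \left(N + P\right) + N = P + 2 N$)
$- x{\left(13,64 \right)} = - (13 + 2 \cdot 64) = - (13 + 128) = \left(-1\right) 141 = -141$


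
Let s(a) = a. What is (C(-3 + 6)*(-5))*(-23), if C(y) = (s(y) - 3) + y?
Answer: 345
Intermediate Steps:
C(y) = -3 + 2*y (C(y) = (y - 3) + y = (-3 + y) + y = -3 + 2*y)
(C(-3 + 6)*(-5))*(-23) = ((-3 + 2*(-3 + 6))*(-5))*(-23) = ((-3 + 2*3)*(-5))*(-23) = ((-3 + 6)*(-5))*(-23) = (3*(-5))*(-23) = -15*(-23) = 345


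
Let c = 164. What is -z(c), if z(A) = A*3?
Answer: -492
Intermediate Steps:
z(A) = 3*A
-z(c) = -3*164 = -1*492 = -492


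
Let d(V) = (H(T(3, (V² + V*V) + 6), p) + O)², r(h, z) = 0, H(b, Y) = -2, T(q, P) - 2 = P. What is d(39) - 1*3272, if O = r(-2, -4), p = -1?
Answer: -3268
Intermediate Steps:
T(q, P) = 2 + P
O = 0
d(V) = 4 (d(V) = (-2 + 0)² = (-2)² = 4)
d(39) - 1*3272 = 4 - 1*3272 = 4 - 3272 = -3268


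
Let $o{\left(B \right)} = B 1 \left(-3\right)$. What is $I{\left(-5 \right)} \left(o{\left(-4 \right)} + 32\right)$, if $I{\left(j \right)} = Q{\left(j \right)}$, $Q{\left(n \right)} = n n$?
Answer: $1100$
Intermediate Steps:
$Q{\left(n \right)} = n^{2}$
$o{\left(B \right)} = - 3 B$ ($o{\left(B \right)} = B \left(-3\right) = - 3 B$)
$I{\left(j \right)} = j^{2}$
$I{\left(-5 \right)} \left(o{\left(-4 \right)} + 32\right) = \left(-5\right)^{2} \left(\left(-3\right) \left(-4\right) + 32\right) = 25 \left(12 + 32\right) = 25 \cdot 44 = 1100$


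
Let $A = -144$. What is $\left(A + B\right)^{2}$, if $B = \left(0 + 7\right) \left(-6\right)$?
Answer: $34596$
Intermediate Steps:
$B = -42$ ($B = 7 \left(-6\right) = -42$)
$\left(A + B\right)^{2} = \left(-144 - 42\right)^{2} = \left(-186\right)^{2} = 34596$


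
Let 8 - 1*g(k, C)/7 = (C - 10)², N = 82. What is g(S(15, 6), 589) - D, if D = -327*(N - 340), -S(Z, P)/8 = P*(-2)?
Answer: -2430997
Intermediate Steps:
S(Z, P) = 16*P (S(Z, P) = -8*P*(-2) = -(-16)*P = 16*P)
g(k, C) = 56 - 7*(-10 + C)² (g(k, C) = 56 - 7*(C - 10)² = 56 - 7*(-10 + C)²)
D = 84366 (D = -327*(82 - 340) = -327*(-258) = 84366)
g(S(15, 6), 589) - D = (56 - 7*(-10 + 589)²) - 1*84366 = (56 - 7*579²) - 84366 = (56 - 7*335241) - 84366 = (56 - 2346687) - 84366 = -2346631 - 84366 = -2430997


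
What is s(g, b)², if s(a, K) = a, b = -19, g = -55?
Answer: 3025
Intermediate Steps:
s(g, b)² = (-55)² = 3025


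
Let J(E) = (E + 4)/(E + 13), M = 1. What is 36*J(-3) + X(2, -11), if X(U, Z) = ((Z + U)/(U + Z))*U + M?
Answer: 33/5 ≈ 6.6000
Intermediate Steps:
X(U, Z) = 1 + U (X(U, Z) = ((Z + U)/(U + Z))*U + 1 = ((U + Z)/(U + Z))*U + 1 = 1*U + 1 = U + 1 = 1 + U)
J(E) = (4 + E)/(13 + E)
36*J(-3) + X(2, -11) = 36*((4 - 3)/(13 - 3)) + (1 + 2) = 36*(1/10) + 3 = 36*((⅒)*1) + 3 = 36*(⅒) + 3 = 18/5 + 3 = 33/5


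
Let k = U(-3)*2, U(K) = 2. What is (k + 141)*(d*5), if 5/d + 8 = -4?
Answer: -3625/12 ≈ -302.08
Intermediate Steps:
d = -5/12 (d = 5/(-8 - 4) = 5/(-12) = 5*(-1/12) = -5/12 ≈ -0.41667)
k = 4 (k = 2*2 = 4)
(k + 141)*(d*5) = (4 + 141)*(-5/12*5) = 145*(-25/12) = -3625/12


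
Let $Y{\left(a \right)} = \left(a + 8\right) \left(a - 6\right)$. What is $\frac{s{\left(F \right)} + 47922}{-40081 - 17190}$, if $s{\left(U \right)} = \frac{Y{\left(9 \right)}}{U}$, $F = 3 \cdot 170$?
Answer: $- \frac{479221}{572710} \approx -0.83676$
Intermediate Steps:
$F = 510$
$Y{\left(a \right)} = \left(-6 + a\right) \left(8 + a\right)$ ($Y{\left(a \right)} = \left(8 + a\right) \left(-6 + a\right) = \left(-6 + a\right) \left(8 + a\right)$)
$s{\left(U \right)} = \frac{51}{U}$ ($s{\left(U \right)} = \frac{-48 + 9^{2} + 2 \cdot 9}{U} = \frac{-48 + 81 + 18}{U} = \frac{51}{U}$)
$\frac{s{\left(F \right)} + 47922}{-40081 - 17190} = \frac{\frac{51}{510} + 47922}{-40081 - 17190} = \frac{51 \cdot \frac{1}{510} + 47922}{-57271} = \left(\frac{1}{10} + 47922\right) \left(- \frac{1}{57271}\right) = \frac{479221}{10} \left(- \frac{1}{57271}\right) = - \frac{479221}{572710}$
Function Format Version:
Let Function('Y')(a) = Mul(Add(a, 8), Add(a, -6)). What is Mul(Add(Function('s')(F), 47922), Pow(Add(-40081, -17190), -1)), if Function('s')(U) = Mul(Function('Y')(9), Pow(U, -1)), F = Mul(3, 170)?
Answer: Rational(-479221, 572710) ≈ -0.83676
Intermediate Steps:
F = 510
Function('Y')(a) = Mul(Add(-6, a), Add(8, a)) (Function('Y')(a) = Mul(Add(8, a), Add(-6, a)) = Mul(Add(-6, a), Add(8, a)))
Function('s')(U) = Mul(51, Pow(U, -1)) (Function('s')(U) = Mul(Add(-48, Pow(9, 2), Mul(2, 9)), Pow(U, -1)) = Mul(Add(-48, 81, 18), Pow(U, -1)) = Mul(51, Pow(U, -1)))
Mul(Add(Function('s')(F), 47922), Pow(Add(-40081, -17190), -1)) = Mul(Add(Mul(51, Pow(510, -1)), 47922), Pow(Add(-40081, -17190), -1)) = Mul(Add(Mul(51, Rational(1, 510)), 47922), Pow(-57271, -1)) = Mul(Add(Rational(1, 10), 47922), Rational(-1, 57271)) = Mul(Rational(479221, 10), Rational(-1, 57271)) = Rational(-479221, 572710)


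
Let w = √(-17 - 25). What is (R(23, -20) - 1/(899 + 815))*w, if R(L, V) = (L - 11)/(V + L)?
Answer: 6855*I*√42/1714 ≈ 25.919*I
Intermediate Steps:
R(L, V) = (-11 + L)/(L + V)
w = I*√42 (w = √(-42) = I*√42 ≈ 6.4807*I)
(R(23, -20) - 1/(899 + 815))*w = ((-11 + 23)/(23 - 20) - 1/(899 + 815))*(I*√42) = (12/3 - 1/1714)*(I*√42) = ((⅓)*12 - 1*1/1714)*(I*√42) = (4 - 1/1714)*(I*√42) = 6855*(I*√42)/1714 = 6855*I*√42/1714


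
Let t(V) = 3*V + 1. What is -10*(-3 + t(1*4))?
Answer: -100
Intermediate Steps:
t(V) = 1 + 3*V
-10*(-3 + t(1*4)) = -10*(-3 + (1 + 3*(1*4))) = -10*(-3 + (1 + 3*4)) = -10*(-3 + (1 + 12)) = -10*(-3 + 13) = -10*10 = -100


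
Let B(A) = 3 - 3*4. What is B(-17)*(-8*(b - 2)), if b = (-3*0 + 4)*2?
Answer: 432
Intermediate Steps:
B(A) = -9 (B(A) = 3 - 12 = -9)
b = 8 (b = (0 + 4)*2 = 4*2 = 8)
B(-17)*(-8*(b - 2)) = -(-72)*(8 - 2) = -(-72)*6 = -9*(-48) = 432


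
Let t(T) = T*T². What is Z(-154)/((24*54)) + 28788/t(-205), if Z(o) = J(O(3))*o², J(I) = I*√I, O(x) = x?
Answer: -28788/8615125 + 5929*√3/108 ≈ 95.083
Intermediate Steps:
t(T) = T³
J(I) = I^(3/2)
Z(o) = 3*√3*o² (Z(o) = 3^(3/2)*o² = (3*√3)*o² = 3*√3*o²)
Z(-154)/((24*54)) + 28788/t(-205) = (3*√3*(-154)²)/((24*54)) + 28788/((-205)³) = (3*√3*23716)/1296 + 28788/(-8615125) = (71148*√3)*(1/1296) + 28788*(-1/8615125) = 5929*√3/108 - 28788/8615125 = -28788/8615125 + 5929*√3/108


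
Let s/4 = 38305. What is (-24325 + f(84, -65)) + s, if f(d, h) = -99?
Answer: 128796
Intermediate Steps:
s = 153220 (s = 4*38305 = 153220)
(-24325 + f(84, -65)) + s = (-24325 - 99) + 153220 = -24424 + 153220 = 128796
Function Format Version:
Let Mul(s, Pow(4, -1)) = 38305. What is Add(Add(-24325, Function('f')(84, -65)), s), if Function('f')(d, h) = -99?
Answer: 128796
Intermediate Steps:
s = 153220 (s = Mul(4, 38305) = 153220)
Add(Add(-24325, Function('f')(84, -65)), s) = Add(Add(-24325, -99), 153220) = Add(-24424, 153220) = 128796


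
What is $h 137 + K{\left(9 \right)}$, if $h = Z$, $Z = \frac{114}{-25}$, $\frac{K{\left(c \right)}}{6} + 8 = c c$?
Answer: $- \frac{4668}{25} \approx -186.72$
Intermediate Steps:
$K{\left(c \right)} = -48 + 6 c^{2}$ ($K{\left(c \right)} = -48 + 6 c c = -48 + 6 c^{2}$)
$Z = - \frac{114}{25}$ ($Z = 114 \left(- \frac{1}{25}\right) = - \frac{114}{25} \approx -4.56$)
$h = - \frac{114}{25} \approx -4.56$
$h 137 + K{\left(9 \right)} = \left(- \frac{114}{25}\right) 137 - \left(48 - 6 \cdot 9^{2}\right) = - \frac{15618}{25} + \left(-48 + 6 \cdot 81\right) = - \frac{15618}{25} + \left(-48 + 486\right) = - \frac{15618}{25} + 438 = - \frac{4668}{25}$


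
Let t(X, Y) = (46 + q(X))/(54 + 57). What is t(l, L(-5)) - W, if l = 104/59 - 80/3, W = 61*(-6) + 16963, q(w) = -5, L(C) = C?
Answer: -1842226/111 ≈ -16597.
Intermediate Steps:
W = 16597 (W = -366 + 16963 = 16597)
l = -4408/177 (l = 104*(1/59) - 80*⅓ = 104/59 - 80/3 = -4408/177 ≈ -24.904)
t(X, Y) = 41/111 (t(X, Y) = (46 - 5)/(54 + 57) = 41/111)
t(l, L(-5)) - W = 41/111 - 1*16597 = 41/111 - 16597 = -1842226/111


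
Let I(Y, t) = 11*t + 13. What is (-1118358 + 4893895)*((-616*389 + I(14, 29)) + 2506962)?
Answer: 8561671988790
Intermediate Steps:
I(Y, t) = 13 + 11*t
(-1118358 + 4893895)*((-616*389 + I(14, 29)) + 2506962) = (-1118358 + 4893895)*((-616*389 + (13 + 11*29)) + 2506962) = 3775537*((-239624 + (13 + 319)) + 2506962) = 3775537*((-239624 + 332) + 2506962) = 3775537*(-239292 + 2506962) = 3775537*2267670 = 8561671988790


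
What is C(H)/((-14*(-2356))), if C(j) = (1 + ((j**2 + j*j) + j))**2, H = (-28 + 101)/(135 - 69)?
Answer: 6145441/9779104566 ≈ 0.00062843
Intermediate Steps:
H = 73/66 ≈ 1.1061
C(j) = (1 + j + 2*j**2)**2 (C(j) = (1 + ((j**2 + j**2) + j))**2 = (1 + (2*j**2 + j))**2 = (1 + (j + 2*j**2))**2 = (1 + j + 2*j**2)**2)
C(H)/((-14*(-2356))) = (1 + 73/66 + 2*(73/66)**2)**2/((-14*(-2356))) = (1 + 73/66 + 2*(5329/4356))**2/32984 = (1 + 73/66 + 5329/2178)**2*(1/32984) = (4958/1089)**2*(1/32984) = (24581764/1185921)*(1/32984) = 6145441/9779104566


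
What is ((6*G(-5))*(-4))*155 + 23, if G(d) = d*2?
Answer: 37223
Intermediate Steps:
G(d) = 2*d
((6*G(-5))*(-4))*155 + 23 = ((6*(2*(-5)))*(-4))*155 + 23 = ((6*(-10))*(-4))*155 + 23 = -60*(-4)*155 + 23 = 240*155 + 23 = 37200 + 23 = 37223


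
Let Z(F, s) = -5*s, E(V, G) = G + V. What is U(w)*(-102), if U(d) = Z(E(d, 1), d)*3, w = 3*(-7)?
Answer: -32130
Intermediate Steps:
w = -21
U(d) = -15*d (U(d) = -5*d*3 = -15*d)
U(w)*(-102) = -15*(-21)*(-102) = 315*(-102) = -32130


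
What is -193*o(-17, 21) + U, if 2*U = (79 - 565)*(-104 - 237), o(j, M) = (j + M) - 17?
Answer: 85372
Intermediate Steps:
o(j, M) = -17 + M + j (o(j, M) = (M + j) - 17 = -17 + M + j)
U = 82863 (U = ((79 - 565)*(-104 - 237))/2 = (-486*(-341))/2 = (1/2)*165726 = 82863)
-193*o(-17, 21) + U = -193*(-17 + 21 - 17) + 82863 = -193*(-13) + 82863 = 2509 + 82863 = 85372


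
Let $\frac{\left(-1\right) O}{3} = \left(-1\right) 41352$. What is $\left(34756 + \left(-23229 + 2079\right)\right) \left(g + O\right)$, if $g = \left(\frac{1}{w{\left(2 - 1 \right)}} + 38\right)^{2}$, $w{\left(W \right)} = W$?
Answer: $1708600662$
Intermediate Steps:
$O = 124056$ ($O = - 3 \left(\left(-1\right) 41352\right) = \left(-3\right) \left(-41352\right) = 124056$)
$g = 1521$ ($g = \left(\frac{1}{2 - 1} + 38\right)^{2} = \left(1^{-1} + 38\right)^{2} = \left(1 + 38\right)^{2} = 39^{2} = 1521$)
$\left(34756 + \left(-23229 + 2079\right)\right) \left(g + O\right) = \left(34756 + \left(-23229 + 2079\right)\right) \left(1521 + 124056\right) = \left(34756 - 21150\right) 125577 = 13606 \cdot 125577 = 1708600662$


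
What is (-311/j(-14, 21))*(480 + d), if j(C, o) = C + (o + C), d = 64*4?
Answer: 228896/7 ≈ 32699.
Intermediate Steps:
d = 256
j(C, o) = o + 2*C (j(C, o) = C + (C + o) = o + 2*C)
(-311/j(-14, 21))*(480 + d) = (-311/(21 + 2*(-14)))*(480 + 256) = -311/(21 - 28)*736 = -311/(-7)*736 = -311*(-⅐)*736 = (311/7)*736 = 228896/7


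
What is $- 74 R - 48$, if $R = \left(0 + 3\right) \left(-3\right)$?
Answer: $618$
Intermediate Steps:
$R = -9$ ($R = 3 \left(-3\right) = -9$)
$- 74 R - 48 = \left(-74\right) \left(-9\right) - 48 = 666 - 48 = 618$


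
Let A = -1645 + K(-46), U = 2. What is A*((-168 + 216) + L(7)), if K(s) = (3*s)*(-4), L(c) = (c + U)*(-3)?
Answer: -22953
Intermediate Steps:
L(c) = -6 - 3*c (L(c) = (c + 2)*(-3) = (2 + c)*(-3) = -6 - 3*c)
K(s) = -12*s
A = -1093 (A = -1645 - 12*(-46) = -1645 + 552 = -1093)
A*((-168 + 216) + L(7)) = -1093*((-168 + 216) + (-6 - 3*7)) = -1093*(48 + (-6 - 21)) = -1093*(48 - 27) = -1093*21 = -22953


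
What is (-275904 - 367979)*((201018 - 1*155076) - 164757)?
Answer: 76502958645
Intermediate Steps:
(-275904 - 367979)*((201018 - 1*155076) - 164757) = -643883*((201018 - 155076) - 164757) = -643883*(45942 - 164757) = -643883*(-118815) = 76502958645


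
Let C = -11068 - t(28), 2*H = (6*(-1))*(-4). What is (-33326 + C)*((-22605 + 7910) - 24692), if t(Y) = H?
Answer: 1749019122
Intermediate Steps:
H = 12 (H = ((6*(-1))*(-4))/2 = (-6*(-4))/2 = (½)*24 = 12)
t(Y) = 12
C = -11080 (C = -11068 - 1*12 = -11068 - 12 = -11080)
(-33326 + C)*((-22605 + 7910) - 24692) = (-33326 - 11080)*((-22605 + 7910) - 24692) = -44406*(-14695 - 24692) = -44406*(-39387) = 1749019122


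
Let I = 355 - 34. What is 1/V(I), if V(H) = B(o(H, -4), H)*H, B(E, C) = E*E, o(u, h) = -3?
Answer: 1/2889 ≈ 0.00034614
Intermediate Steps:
I = 321
B(E, C) = E**2
V(H) = 9*H (V(H) = (-3)**2*H = 9*H)
1/V(I) = 1/(9*321) = 1/2889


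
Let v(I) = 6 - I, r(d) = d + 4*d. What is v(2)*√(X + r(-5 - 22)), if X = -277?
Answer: 8*I*√103 ≈ 81.191*I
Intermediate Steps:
r(d) = 5*d
v(2)*√(X + r(-5 - 22)) = (6 - 1*2)*√(-277 + 5*(-5 - 22)) = (6 - 2)*√(-277 + 5*(-27)) = 4*√(-277 - 135) = 4*√(-412) = 4*(2*I*√103) = 8*I*√103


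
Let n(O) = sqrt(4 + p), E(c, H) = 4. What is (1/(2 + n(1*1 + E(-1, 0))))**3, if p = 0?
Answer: 1/64 ≈ 0.015625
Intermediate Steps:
n(O) = 2 (n(O) = sqrt(4 + 0) = sqrt(4) = 2)
(1/(2 + n(1*1 + E(-1, 0))))**3 = (1/(2 + 2))**3 = (1/4)**3 = 1/64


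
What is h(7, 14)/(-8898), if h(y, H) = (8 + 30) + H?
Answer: -26/4449 ≈ -0.0058440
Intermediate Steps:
h(y, H) = 38 + H
h(7, 14)/(-8898) = (38 + 14)/(-8898) = 52*(-1/8898) = -26/4449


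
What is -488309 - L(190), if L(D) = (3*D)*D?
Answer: -596609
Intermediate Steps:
L(D) = 3*D**2
-488309 - L(190) = -488309 - 3*190**2 = -488309 - 3*36100 = -488309 - 1*108300 = -488309 - 108300 = -596609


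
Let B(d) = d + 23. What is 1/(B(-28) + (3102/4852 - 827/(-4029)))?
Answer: -9774354/40616489 ≈ -0.24065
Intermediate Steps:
B(d) = 23 + d
1/(B(-28) + (3102/4852 - 827/(-4029))) = 1/((23 - 28) + (3102/4852 - 827/(-4029))) = 1/(-5 + (3102*(1/4852) - 827*(-1/4029))) = 1/(-5 + (1551/2426 + 827/4029)) = 1/(-5 + 8255281/9774354) = 1/(-40616489/9774354) = -9774354/40616489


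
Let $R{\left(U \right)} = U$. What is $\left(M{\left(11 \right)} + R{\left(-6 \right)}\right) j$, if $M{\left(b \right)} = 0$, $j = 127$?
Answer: $-762$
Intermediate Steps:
$\left(M{\left(11 \right)} + R{\left(-6 \right)}\right) j = \left(0 - 6\right) 127 = \left(-6\right) 127 = -762$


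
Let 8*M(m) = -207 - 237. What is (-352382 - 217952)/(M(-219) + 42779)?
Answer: -1140668/85447 ≈ -13.349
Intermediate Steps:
M(m) = -111/2 (M(m) = (-207 - 237)/8 = (⅛)*(-444) = -111/2)
(-352382 - 217952)/(M(-219) + 42779) = (-352382 - 217952)/(-111/2 + 42779) = -570334/85447/2 = -570334*2/85447 = -1140668/85447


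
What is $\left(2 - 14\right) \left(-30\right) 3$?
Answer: $1080$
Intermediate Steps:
$\left(2 - 14\right) \left(-30\right) 3 = \left(-12\right) \left(-30\right) 3 = 360 \cdot 3 = 1080$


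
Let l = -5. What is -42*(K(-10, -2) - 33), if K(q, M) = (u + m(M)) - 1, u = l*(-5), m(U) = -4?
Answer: 546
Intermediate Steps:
u = 25 (u = -5*(-5) = 25)
K(q, M) = 20 (K(q, M) = (25 - 4) - 1 = 21 - 1 = 20)
-42*(K(-10, -2) - 33) = -42*(20 - 33) = -42*(-13) = 546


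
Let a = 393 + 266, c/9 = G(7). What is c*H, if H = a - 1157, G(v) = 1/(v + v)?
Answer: -2241/7 ≈ -320.14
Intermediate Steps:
G(v) = 1/(2*v)
c = 9/14 (c = 9*((½)/7) = 9*((½)*(⅐)) = 9*(1/14) = 9/14 ≈ 0.64286)
a = 659
H = -498 (H = 659 - 1157 = -498)
c*H = (9/14)*(-498) = -2241/7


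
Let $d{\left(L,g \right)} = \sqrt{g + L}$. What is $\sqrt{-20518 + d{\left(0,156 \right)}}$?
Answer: $\sqrt{-20518 + 2 \sqrt{39}} \approx 143.2 i$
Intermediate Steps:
$d{\left(L,g \right)} = \sqrt{L + g}$
$\sqrt{-20518 + d{\left(0,156 \right)}} = \sqrt{-20518 + \sqrt{0 + 156}} = \sqrt{-20518 + \sqrt{156}} = \sqrt{-20518 + 2 \sqrt{39}}$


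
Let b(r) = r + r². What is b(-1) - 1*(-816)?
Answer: 816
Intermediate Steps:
b(-1) - 1*(-816) = -(1 - 1) - 1*(-816) = -1*0 + 816 = 0 + 816 = 816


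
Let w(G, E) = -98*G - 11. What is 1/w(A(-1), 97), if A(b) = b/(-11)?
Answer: -11/219 ≈ -0.050228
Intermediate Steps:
A(b) = -b/11 (A(b) = b*(-1/11) = -b/11)
w(G, E) = -11 - 98*G
1/w(A(-1), 97) = 1/(-11 - (-98)*(-1)/11) = 1/(-11 - 98*1/11) = 1/(-11 - 98/11) = 1/(-219/11) = -11/219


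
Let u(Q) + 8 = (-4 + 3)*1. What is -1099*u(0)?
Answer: 9891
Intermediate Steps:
u(Q) = -9 (u(Q) = -8 + (-4 + 3)*1 = -8 - 1*1 = -8 - 1 = -9)
-1099*u(0) = -1099*(-9) = 9891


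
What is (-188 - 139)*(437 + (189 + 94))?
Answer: -235440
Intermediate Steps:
(-188 - 139)*(437 + (189 + 94)) = -327*(437 + 283) = -327*720 = -235440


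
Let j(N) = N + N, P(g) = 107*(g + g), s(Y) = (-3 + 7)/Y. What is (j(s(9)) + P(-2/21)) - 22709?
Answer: -1431895/63 ≈ -22729.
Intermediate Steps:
s(Y) = 4/Y
P(g) = 214*g (P(g) = 107*(2*g) = 214*g)
j(N) = 2*N
(j(s(9)) + P(-2/21)) - 22709 = (2*(4/9) + 214*(-2/21)) - 22709 = (8/9 - 428/21) - 22709 = -1228/63 - 22709 = -1431895/63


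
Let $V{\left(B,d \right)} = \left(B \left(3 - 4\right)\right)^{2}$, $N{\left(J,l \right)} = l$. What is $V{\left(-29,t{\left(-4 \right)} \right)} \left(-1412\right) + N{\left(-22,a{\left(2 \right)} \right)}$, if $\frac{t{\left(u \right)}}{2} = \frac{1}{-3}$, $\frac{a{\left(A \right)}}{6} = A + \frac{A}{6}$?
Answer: $-1187478$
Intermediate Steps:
$a{\left(A \right)} = 7 A$ ($a{\left(A \right)} = 6 \left(A + \frac{A}{6}\right) = 6 \frac{7 A}{6} = 7 A$)
$t{\left(u \right)} = - \frac{2}{3}$ ($t{\left(u \right)} = \frac{2}{-3} = 2 \left(- \frac{1}{3}\right) = - \frac{2}{3}$)
$V{\left(B,d \right)} = B^{2}$ ($V{\left(B,d \right)} = \left(B \left(-1\right)\right)^{2} = \left(- B\right)^{2} = B^{2}$)
$V{\left(-29,t{\left(-4 \right)} \right)} \left(-1412\right) + N{\left(-22,a{\left(2 \right)} \right)} = \left(-29\right)^{2} \left(-1412\right) + 7 \cdot 2 = 841 \left(-1412\right) + 14 = -1187492 + 14 = -1187478$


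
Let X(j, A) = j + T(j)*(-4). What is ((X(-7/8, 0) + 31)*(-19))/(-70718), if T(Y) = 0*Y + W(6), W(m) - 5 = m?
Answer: -111/29776 ≈ -0.0037278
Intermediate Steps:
W(m) = 5 + m
T(Y) = 11 (T(Y) = 0*Y + (5 + 6) = 0 + 11 = 11)
X(j, A) = -44 + j (X(j, A) = j + 11*(-4) = j - 44 = -44 + j)
((X(-7/8, 0) + 31)*(-19))/(-70718) = (((-44 - 7/8) + 31)*(-19))/(-70718) = (((-44 - 7*⅛) + 31)*(-19))*(-1/70718) = (((-44 - 7/8) + 31)*(-19))*(-1/70718) = ((-359/8 + 31)*(-19))*(-1/70718) = -111/8*(-19)*(-1/70718) = (2109/8)*(-1/70718) = -111/29776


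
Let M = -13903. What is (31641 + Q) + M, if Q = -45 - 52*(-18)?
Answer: 18629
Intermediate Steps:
Q = 891 (Q = -45 + 936 = 891)
(31641 + Q) + M = (31641 + 891) - 13903 = 32532 - 13903 = 18629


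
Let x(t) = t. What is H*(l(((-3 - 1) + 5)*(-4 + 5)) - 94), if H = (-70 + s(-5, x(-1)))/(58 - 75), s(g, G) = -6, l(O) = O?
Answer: -7068/17 ≈ -415.76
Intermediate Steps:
H = 76/17 (H = (-70 - 6)/(58 - 75) = -76/(-17) = -76*(-1/17) = 76/17 ≈ 4.4706)
H*(l(((-3 - 1) + 5)*(-4 + 5)) - 94) = 76*(((-3 - 1) + 5)*(-4 + 5) - 94)/17 = 76*((-4 + 5)*1 - 94)/17 = 76*(1*1 - 94)/17 = 76*(1 - 94)/17 = (76/17)*(-93) = -7068/17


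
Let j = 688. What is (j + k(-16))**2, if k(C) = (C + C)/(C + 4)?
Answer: 4293184/9 ≈ 4.7702e+5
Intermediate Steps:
k(C) = 2*C/(4 + C) (k(C) = (2*C)/(4 + C) = 2*C/(4 + C))
(j + k(-16))**2 = (688 + 2*(-16)/(4 - 16))**2 = (688 + 2*(-16)/(-12))**2 = (688 + 2*(-16)*(-1/12))**2 = (688 + 8/3)**2 = (2072/3)**2 = 4293184/9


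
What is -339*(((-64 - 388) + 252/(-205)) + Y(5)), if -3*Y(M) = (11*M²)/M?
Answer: 32771243/205 ≈ 1.5986e+5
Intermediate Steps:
Y(M) = -11*M/3 (Y(M) = -11*M²/(3*M) = -11*M/3)
-339*(((-64 - 388) + 252/(-205)) + Y(5)) = -339*(((-64 - 388) + 252/(-205)) - 11/3*5) = -339*((-452 + 252*(-1/205)) - 55/3) = -339*((-452 - 252/205) - 55/3) = -339*(-92912/205 - 55/3) = -339*(-290011/615) = 32771243/205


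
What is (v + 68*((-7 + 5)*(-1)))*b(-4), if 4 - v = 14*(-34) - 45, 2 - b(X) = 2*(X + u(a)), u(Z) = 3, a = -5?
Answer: 2644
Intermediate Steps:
b(X) = -4 - 2*X (b(X) = 2 - 2*(X + 3) = 2 - 2*(3 + X) = 2 - (6 + 2*X) = 2 + (-6 - 2*X) = -4 - 2*X)
v = 525 (v = 4 - (14*(-34) - 45) = 4 - (-476 - 45) = 4 - 1*(-521) = 4 + 521 = 525)
(v + 68*((-7 + 5)*(-1)))*b(-4) = (525 + 68*((-7 + 5)*(-1)))*(-4 - 2*(-4)) = (525 + 68*(-2*(-1)))*(-4 + 8) = (525 + 68*2)*4 = (525 + 136)*4 = 661*4 = 2644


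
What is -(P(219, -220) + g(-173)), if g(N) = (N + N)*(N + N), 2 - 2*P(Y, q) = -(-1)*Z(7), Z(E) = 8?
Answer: -119713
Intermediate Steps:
P(Y, q) = -3 (P(Y, q) = 1 - (-1)*(-1*8)/2 = 1 - (-1)*(-8)/2 = 1 - 1/2*8 = 1 - 4 = -3)
g(N) = 4*N**2 (g(N) = (2*N)*(2*N) = 4*N**2)
-(P(219, -220) + g(-173)) = -(-3 + 4*(-173)**2) = -(-3 + 4*29929) = -(-3 + 119716) = -1*119713 = -119713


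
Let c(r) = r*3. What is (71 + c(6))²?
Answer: 7921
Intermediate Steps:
c(r) = 3*r
(71 + c(6))² = (71 + 3*6)² = (71 + 18)² = 89² = 7921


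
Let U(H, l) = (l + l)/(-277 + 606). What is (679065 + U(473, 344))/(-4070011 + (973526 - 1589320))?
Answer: -223413073/1541629845 ≈ -0.14492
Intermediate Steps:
U(H, l) = 2*l/329 (U(H, l) = (2*l)/329 = (2*l)*(1/329) = 2*l/329)
(679065 + U(473, 344))/(-4070011 + (973526 - 1589320)) = (679065 + (2/329)*344)/(-4070011 + (973526 - 1589320)) = (679065 + 688/329)/(-4070011 - 615794) = (223413073/329)/(-4685805) = (223413073/329)*(-1/4685805) = -223413073/1541629845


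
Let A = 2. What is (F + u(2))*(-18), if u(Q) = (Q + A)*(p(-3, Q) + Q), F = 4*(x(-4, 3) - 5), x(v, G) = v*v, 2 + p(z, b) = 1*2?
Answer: -936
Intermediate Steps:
p(z, b) = 0 (p(z, b) = -2 + 1*2 = -2 + 2 = 0)
x(v, G) = v**2
F = 44 (F = 4*((-4)**2 - 5) = 4*(16 - 5) = 4*11 = 44)
u(Q) = Q*(2 + Q) (u(Q) = (Q + 2)*(0 + Q) = (2 + Q)*Q = Q*(2 + Q))
(F + u(2))*(-18) = (44 + 2*(2 + 2))*(-18) = (44 + 2*4)*(-18) = (44 + 8)*(-18) = 52*(-18) = -936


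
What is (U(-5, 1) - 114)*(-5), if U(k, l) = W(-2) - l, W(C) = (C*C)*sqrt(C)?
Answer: 575 - 20*I*sqrt(2) ≈ 575.0 - 28.284*I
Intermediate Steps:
W(C) = C**(5/2) (W(C) = C**2*sqrt(C) = C**(5/2))
U(k, l) = -l + 4*I*sqrt(2) (U(k, l) = (-2)**(5/2) - l = 4*I*sqrt(2) - l = -l + 4*I*sqrt(2))
(U(-5, 1) - 114)*(-5) = ((-1*1 + 4*I*sqrt(2)) - 114)*(-5) = ((-1 + 4*I*sqrt(2)) - 114)*(-5) = (-115 + 4*I*sqrt(2))*(-5) = 575 - 20*I*sqrt(2)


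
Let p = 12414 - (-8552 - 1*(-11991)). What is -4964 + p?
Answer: 4011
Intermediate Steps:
p = 8975 (p = 12414 - (-8552 + 11991) = 12414 - 1*3439 = 12414 - 3439 = 8975)
-4964 + p = -4964 + 8975 = 4011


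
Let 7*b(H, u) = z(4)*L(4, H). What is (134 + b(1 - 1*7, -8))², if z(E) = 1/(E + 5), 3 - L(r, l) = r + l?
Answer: 71351809/3969 ≈ 17977.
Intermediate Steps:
L(r, l) = 3 - l - r (L(r, l) = 3 - (r + l) = 3 - (l + r) = 3 + (-l - r) = 3 - l - r)
z(E) = 1/(5 + E)
b(H, u) = -1/63 - H/63 (b(H, u) = ((3 - H - 1*4)/(5 + 4))/7 = ((3 - H - 4)/9)/7 = ((-1 - H)/9)/7 = (-⅑ - H/9)/7 = -1/63 - H/63)
(134 + b(1 - 1*7, -8))² = (134 + (-1/63 - (1 - 1*7)/63))² = (134 + (-1/63 - (1 - 7)/63))² = (134 + (-1/63 - 1/63*(-6)))² = (134 + (-1/63 + 2/21))² = (134 + 5/63)² = (8447/63)² = 71351809/3969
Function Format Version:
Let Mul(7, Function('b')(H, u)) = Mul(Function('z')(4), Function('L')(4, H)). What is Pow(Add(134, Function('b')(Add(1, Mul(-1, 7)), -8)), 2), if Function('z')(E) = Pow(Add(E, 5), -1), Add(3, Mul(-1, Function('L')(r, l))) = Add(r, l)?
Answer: Rational(71351809, 3969) ≈ 17977.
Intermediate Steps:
Function('L')(r, l) = Add(3, Mul(-1, l), Mul(-1, r)) (Function('L')(r, l) = Add(3, Mul(-1, Add(r, l))) = Add(3, Mul(-1, Add(l, r))) = Add(3, Add(Mul(-1, l), Mul(-1, r))) = Add(3, Mul(-1, l), Mul(-1, r)))
Function('z')(E) = Pow(Add(5, E), -1)
Function('b')(H, u) = Add(Rational(-1, 63), Mul(Rational(-1, 63), H)) (Function('b')(H, u) = Mul(Rational(1, 7), Mul(Pow(Add(5, 4), -1), Add(3, Mul(-1, H), Mul(-1, 4)))) = Mul(Rational(1, 7), Mul(Pow(9, -1), Add(3, Mul(-1, H), -4))) = Mul(Rational(1, 7), Mul(Rational(1, 9), Add(-1, Mul(-1, H)))) = Mul(Rational(1, 7), Add(Rational(-1, 9), Mul(Rational(-1, 9), H))) = Add(Rational(-1, 63), Mul(Rational(-1, 63), H)))
Pow(Add(134, Function('b')(Add(1, Mul(-1, 7)), -8)), 2) = Pow(Add(134, Add(Rational(-1, 63), Mul(Rational(-1, 63), Add(1, Mul(-1, 7))))), 2) = Pow(Add(134, Add(Rational(-1, 63), Mul(Rational(-1, 63), Add(1, -7)))), 2) = Pow(Add(134, Add(Rational(-1, 63), Mul(Rational(-1, 63), -6))), 2) = Pow(Add(134, Add(Rational(-1, 63), Rational(2, 21))), 2) = Pow(Add(134, Rational(5, 63)), 2) = Pow(Rational(8447, 63), 2) = Rational(71351809, 3969)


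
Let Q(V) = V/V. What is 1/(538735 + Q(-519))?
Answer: 1/538736 ≈ 1.8562e-6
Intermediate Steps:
Q(V) = 1
1/(538735 + Q(-519)) = 1/(538735 + 1) = 1/538736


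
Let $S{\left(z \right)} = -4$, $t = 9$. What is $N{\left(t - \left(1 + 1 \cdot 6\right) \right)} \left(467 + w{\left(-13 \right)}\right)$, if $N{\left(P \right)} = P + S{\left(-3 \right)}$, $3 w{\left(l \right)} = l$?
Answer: $- \frac{2776}{3} \approx -925.33$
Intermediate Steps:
$w{\left(l \right)} = \frac{l}{3}$
$N{\left(P \right)} = -4 + P$ ($N{\left(P \right)} = P - 4 = -4 + P$)
$N{\left(t - \left(1 + 1 \cdot 6\right) \right)} \left(467 + w{\left(-13 \right)}\right) = \left(-4 + \left(9 - \left(1 + 1 \cdot 6\right)\right)\right) \left(467 + \frac{1}{3} \left(-13\right)\right) = \left(-4 + \left(9 - \left(1 + 6\right)\right)\right) \left(467 - \frac{13}{3}\right) = \left(-4 + \left(9 - 7\right)\right) \frac{1388}{3} = \left(-4 + 2\right) \frac{1388}{3} = \left(-2\right) \frac{1388}{3} = - \frac{2776}{3}$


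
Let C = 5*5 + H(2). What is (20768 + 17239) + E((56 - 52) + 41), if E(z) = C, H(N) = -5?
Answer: 38027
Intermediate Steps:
C = 20 (C = 5*5 - 5 = 25 - 5 = 20)
E(z) = 20
(20768 + 17239) + E((56 - 52) + 41) = (20768 + 17239) + 20 = 38007 + 20 = 38027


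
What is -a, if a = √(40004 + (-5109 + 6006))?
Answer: -√40901 ≈ -202.24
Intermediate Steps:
a = √40901 (a = √(40004 + 897) = √40901 ≈ 202.24)
-a = -√40901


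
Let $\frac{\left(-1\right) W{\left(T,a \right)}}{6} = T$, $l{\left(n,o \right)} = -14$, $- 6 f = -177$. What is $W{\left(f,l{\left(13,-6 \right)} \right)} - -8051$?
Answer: $7874$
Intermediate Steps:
$f = \frac{59}{2}$ ($f = \left(- \frac{1}{6}\right) \left(-177\right) = \frac{59}{2} \approx 29.5$)
$W{\left(T,a \right)} = - 6 T$
$W{\left(f,l{\left(13,-6 \right)} \right)} - -8051 = \left(-6\right) \frac{59}{2} - -8051 = -177 + 8051 = 7874$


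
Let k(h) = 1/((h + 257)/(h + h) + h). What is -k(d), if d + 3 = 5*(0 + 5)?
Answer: -44/1247 ≈ -0.035285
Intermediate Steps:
d = 22 (d = -3 + 5*(0 + 5) = -3 + 5*5 = -3 + 25 = 22)
k(h) = 1/(h + (257 + h)/(2*h)) (k(h) = 1/((257 + h)/((2*h)) + h) = 1/((257 + h)*(1/(2*h)) + h) = 1/((257 + h)/(2*h) + h) = 1/(h + (257 + h)/(2*h)))
-k(d) = -2*22/(257 + 22 + 2*22**2) = -2*22/(257 + 22 + 2*484) = -2*22/(257 + 22 + 968) = -2*22/1247 = -1*44/1247 = -44/1247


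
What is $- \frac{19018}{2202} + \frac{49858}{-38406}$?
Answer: $- \frac{23338684}{2349167} \approx -9.9349$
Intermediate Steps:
$- \frac{19018}{2202} + \frac{49858}{-38406} = \left(-19018\right) \frac{1}{2202} + 49858 \left(- \frac{1}{38406}\right) = - \frac{9509}{1101} - \frac{24929}{19203} = - \frac{23338684}{2349167}$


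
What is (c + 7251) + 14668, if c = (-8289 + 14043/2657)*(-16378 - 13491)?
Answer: 657469851053/2657 ≈ 2.4745e+8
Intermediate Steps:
c = 657411612270/2657 (c = (-8289 + 14043*(1/2657))*(-29869) = (-8289 + 14043/2657)*(-29869) = -22009830/2657*(-29869) = 657411612270/2657 ≈ 2.4743e+8)
(c + 7251) + 14668 = (657411612270/2657 + 7251) + 14668 = 657430878177/2657 + 14668 = 657469851053/2657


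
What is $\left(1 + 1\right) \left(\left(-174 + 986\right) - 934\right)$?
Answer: $-244$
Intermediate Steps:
$\left(1 + 1\right) \left(\left(-174 + 986\right) - 934\right) = 2 \left(812 - 934\right) = 2 \left(-122\right) = -244$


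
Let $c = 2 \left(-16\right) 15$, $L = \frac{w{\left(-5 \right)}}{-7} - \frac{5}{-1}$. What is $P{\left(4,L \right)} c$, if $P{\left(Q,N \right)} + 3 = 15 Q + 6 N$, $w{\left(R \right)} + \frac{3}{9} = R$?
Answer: $- \frac{307680}{7} \approx -43954.0$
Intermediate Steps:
$w{\left(R \right)} = - \frac{1}{3} + R$
$L = \frac{121}{21}$ ($L = \frac{- \frac{1}{3} - 5}{-7} - \frac{5}{-1} = \left(- \frac{16}{3}\right) \left(- \frac{1}{7}\right) - -5 = \frac{16}{21} + 5 = \frac{121}{21} \approx 5.7619$)
$c = -480$ ($c = \left(-32\right) 15 = -480$)
$P{\left(Q,N \right)} = -3 + 6 N + 15 Q$ ($P{\left(Q,N \right)} = -3 + \left(15 Q + 6 N\right) = -3 + \left(6 N + 15 Q\right) = -3 + 6 N + 15 Q$)
$P{\left(4,L \right)} c = \left(-3 + 6 \cdot \frac{121}{21} + 15 \cdot 4\right) \left(-480\right) = \left(-3 + \frac{242}{7} + 60\right) \left(-480\right) = \frac{641}{7} \left(-480\right) = - \frac{307680}{7}$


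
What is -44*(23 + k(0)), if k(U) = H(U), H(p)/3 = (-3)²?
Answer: -2200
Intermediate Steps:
H(p) = 27 (H(p) = 3*(-3)² = 3*9 = 27)
k(U) = 27
-44*(23 + k(0)) = -44*(23 + 27) = -44*50 = -2200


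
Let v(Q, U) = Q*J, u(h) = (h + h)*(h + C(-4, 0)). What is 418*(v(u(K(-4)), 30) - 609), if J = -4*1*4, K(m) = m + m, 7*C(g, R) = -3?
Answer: -8095406/7 ≈ -1.1565e+6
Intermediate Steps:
C(g, R) = -3/7 (C(g, R) = (⅐)*(-3) = -3/7)
K(m) = 2*m
u(h) = 2*h*(-3/7 + h) (u(h) = (h + h)*(h - 3/7) = (2*h)*(-3/7 + h) = 2*h*(-3/7 + h))
J = -16 (J = -4*4 = -16)
v(Q, U) = -16*Q (v(Q, U) = Q*(-16) = -16*Q)
418*(v(u(K(-4)), 30) - 609) = 418*(-32*2*(-4)*(-3 + 7*(2*(-4)))/7 - 609) = 418*(-32*(-8)*(-3 + 7*(-8))/7 - 609) = 418*(-32*(-8)*(-3 - 56)/7 - 609) = 418*(-32*(-8)*(-59)/7 - 609) = 418*(-16*944/7 - 609) = 418*(-15104/7 - 609) = 418*(-19367/7) = -8095406/7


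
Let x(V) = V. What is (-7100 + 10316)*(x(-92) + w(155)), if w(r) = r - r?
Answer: -295872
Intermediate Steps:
w(r) = 0
(-7100 + 10316)*(x(-92) + w(155)) = (-7100 + 10316)*(-92 + 0) = 3216*(-92) = -295872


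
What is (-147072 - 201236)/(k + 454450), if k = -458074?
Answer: 87077/906 ≈ 96.111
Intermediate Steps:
(-147072 - 201236)/(k + 454450) = (-147072 - 201236)/(-458074 + 454450) = -348308/(-3624) = -348308*(-1/3624) = 87077/906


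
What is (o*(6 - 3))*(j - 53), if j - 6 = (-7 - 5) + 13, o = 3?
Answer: -414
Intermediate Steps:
j = 7 (j = 6 + ((-7 - 5) + 13) = 6 + (-12 + 13) = 6 + 1 = 7)
(o*(6 - 3))*(j - 53) = (3*(6 - 3))*(7 - 53) = (3*3)*(-46) = 9*(-46) = -414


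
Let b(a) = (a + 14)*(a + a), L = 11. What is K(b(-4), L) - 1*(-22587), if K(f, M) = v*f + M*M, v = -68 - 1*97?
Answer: 35908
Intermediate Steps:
b(a) = 2*a*(14 + a) (b(a) = (14 + a)*(2*a) = 2*a*(14 + a))
v = -165 (v = -68 - 97 = -165)
K(f, M) = M**2 - 165*f (K(f, M) = -165*f + M*M = -165*f + M**2 = M**2 - 165*f)
K(b(-4), L) - 1*(-22587) = (11**2 - 330*(-4)*(14 - 4)) - 1*(-22587) = (121 - 330*(-4)*10) + 22587 = (121 - 165*(-80)) + 22587 = (121 + 13200) + 22587 = 13321 + 22587 = 35908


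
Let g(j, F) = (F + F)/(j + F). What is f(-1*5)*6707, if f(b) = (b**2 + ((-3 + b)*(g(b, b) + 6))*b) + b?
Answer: 2012100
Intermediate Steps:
g(j, F) = 2*F/(F + j) (g(j, F) = (2*F)/(F + j) = 2*F/(F + j))
f(b) = b + b**2 + b*(-21 + 7*b) (f(b) = (b**2 + ((-3 + b)*(2*b/(b + b) + 6))*b) + b = (b**2 + ((-3 + b)*(2*b/((2*b)) + 6))*b) + b = (b**2 + ((-3 + b)*(2*b*(1/(2*b)) + 6))*b) + b = (b**2 + ((-3 + b)*(1 + 6))*b) + b = (b**2 + ((-3 + b)*7)*b) + b = (b**2 + (-21 + 7*b)*b) + b = (b**2 + b*(-21 + 7*b)) + b = b + b**2 + b*(-21 + 7*b))
f(-1*5)*6707 = (4*(-1*5)*(-5 + 2*(-1*5)))*6707 = (4*(-5)*(-5 + 2*(-5)))*6707 = (4*(-5)*(-5 - 10))*6707 = (4*(-5)*(-15))*6707 = 300*6707 = 2012100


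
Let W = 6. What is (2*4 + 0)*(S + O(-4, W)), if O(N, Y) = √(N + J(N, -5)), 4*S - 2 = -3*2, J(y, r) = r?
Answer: -8 + 24*I ≈ -8.0 + 24.0*I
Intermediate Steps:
S = -1 (S = ½ + (-3*2)/4 = ½ + (¼)*(-6) = ½ - 3/2 = -1)
O(N, Y) = √(-5 + N) (O(N, Y) = √(N - 5) = √(-5 + N))
(2*4 + 0)*(S + O(-4, W)) = (2*4 + 0)*(-1 + √(-5 - 4)) = (8 + 0)*(-1 + √(-9)) = 8*(-1 + 3*I) = -8 + 24*I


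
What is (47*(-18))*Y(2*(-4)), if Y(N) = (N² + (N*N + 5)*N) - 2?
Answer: 414540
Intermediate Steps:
Y(N) = -2 + N² + N*(5 + N²) (Y(N) = (N² + (N² + 5)*N) - 2 = (N² + (5 + N²)*N) - 2 = (N² + N*(5 + N²)) - 2 = -2 + N² + N*(5 + N²))
(47*(-18))*Y(2*(-4)) = (47*(-18))*(-2 + (2*(-4))² + (2*(-4))³ + 5*(2*(-4))) = -846*(-2 + (-8)² + (-8)³ + 5*(-8)) = -846*(-2 + 64 - 512 - 40) = -846*(-490) = 414540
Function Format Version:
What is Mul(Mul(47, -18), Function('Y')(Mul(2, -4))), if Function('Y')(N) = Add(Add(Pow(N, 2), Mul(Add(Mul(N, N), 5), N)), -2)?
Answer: 414540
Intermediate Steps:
Function('Y')(N) = Add(-2, Pow(N, 2), Mul(N, Add(5, Pow(N, 2)))) (Function('Y')(N) = Add(Add(Pow(N, 2), Mul(Add(Pow(N, 2), 5), N)), -2) = Add(Add(Pow(N, 2), Mul(Add(5, Pow(N, 2)), N)), -2) = Add(Add(Pow(N, 2), Mul(N, Add(5, Pow(N, 2)))), -2) = Add(-2, Pow(N, 2), Mul(N, Add(5, Pow(N, 2)))))
Mul(Mul(47, -18), Function('Y')(Mul(2, -4))) = Mul(Mul(47, -18), Add(-2, Pow(Mul(2, -4), 2), Pow(Mul(2, -4), 3), Mul(5, Mul(2, -4)))) = Mul(-846, Add(-2, Pow(-8, 2), Pow(-8, 3), Mul(5, -8))) = Mul(-846, Add(-2, 64, -512, -40)) = Mul(-846, -490) = 414540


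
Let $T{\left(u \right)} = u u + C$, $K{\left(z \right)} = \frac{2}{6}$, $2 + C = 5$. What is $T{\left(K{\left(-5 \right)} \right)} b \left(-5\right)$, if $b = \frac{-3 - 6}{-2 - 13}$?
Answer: $- \frac{28}{3} \approx -9.3333$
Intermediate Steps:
$C = 3$ ($C = -2 + 5 = 3$)
$K{\left(z \right)} = \frac{1}{3}$ ($K{\left(z \right)} = 2 \cdot \frac{1}{6} = \frac{1}{3}$)
$T{\left(u \right)} = 3 + u^{2}$ ($T{\left(u \right)} = u u + 3 = u^{2} + 3 = 3 + u^{2}$)
$b = \frac{3}{5}$ ($b = - \frac{9}{-15} = \left(-9\right) \left(- \frac{1}{15}\right) = \frac{3}{5} \approx 0.6$)
$T{\left(K{\left(-5 \right)} \right)} b \left(-5\right) = \left(3 + \left(\frac{1}{3}\right)^{2}\right) \frac{3}{5} \left(-5\right) = \left(3 + \frac{1}{9}\right) \frac{3}{5} \left(-5\right) = \frac{28}{9} \cdot \frac{3}{5} \left(-5\right) = \frac{28}{15} \left(-5\right) = - \frac{28}{3}$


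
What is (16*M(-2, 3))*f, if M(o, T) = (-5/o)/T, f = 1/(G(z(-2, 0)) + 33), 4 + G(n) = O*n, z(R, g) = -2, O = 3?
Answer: 40/69 ≈ 0.57971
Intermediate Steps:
G(n) = -4 + 3*n
f = 1/23 (f = 1/((-4 + 3*(-2)) + 33) = 1/((-4 - 6) + 33) = 1/(-10 + 33) = 1/23 ≈ 0.043478)
M(o, T) = -5/(T*o)
(16*M(-2, 3))*f = (16*(-5/(3*(-2))))*(1/23) = (16*(-5*⅓*(-½)))*(1/23) = (16*(⅚))*(1/23) = (40/3)*(1/23) = 40/69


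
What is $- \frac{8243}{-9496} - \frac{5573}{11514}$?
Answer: $\frac{20994347}{54668472} \approx 0.38403$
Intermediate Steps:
$- \frac{8243}{-9496} - \frac{5573}{11514} = \left(-8243\right) \left(- \frac{1}{9496}\right) - \frac{5573}{11514} = \frac{8243}{9496} - \frac{5573}{11514} = \frac{20994347}{54668472}$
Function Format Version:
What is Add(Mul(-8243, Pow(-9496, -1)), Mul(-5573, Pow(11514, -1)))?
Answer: Rational(20994347, 54668472) ≈ 0.38403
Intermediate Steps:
Add(Mul(-8243, Pow(-9496, -1)), Mul(-5573, Pow(11514, -1))) = Add(Mul(-8243, Rational(-1, 9496)), Mul(-5573, Rational(1, 11514))) = Add(Rational(8243, 9496), Rational(-5573, 11514)) = Rational(20994347, 54668472)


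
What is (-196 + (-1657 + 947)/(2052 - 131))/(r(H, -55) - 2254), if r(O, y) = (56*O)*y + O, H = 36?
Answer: 188613/108630629 ≈ 0.0017363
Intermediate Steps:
r(O, y) = O + 56*O*y (r(O, y) = 56*O*y + O = O + 56*O*y)
(-196 + (-1657 + 947)/(2052 - 131))/(r(H, -55) - 2254) = (-196 + (-1657 + 947)/(2052 - 131))/(36*(1 + 56*(-55)) - 2254) = (-196 - 710/1921)/(36*(1 - 3080) - 2254) = (-196 - 710*1/1921)/(36*(-3079) - 2254) = (-196 - 710/1921)/(-110844 - 2254) = -377226/1921/(-113098) = -377226/1921*(-1/113098) = 188613/108630629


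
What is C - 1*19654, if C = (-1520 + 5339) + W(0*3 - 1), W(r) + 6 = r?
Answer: -15842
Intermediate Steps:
W(r) = -6 + r
C = 3812 (C = (-1520 + 5339) + (-6 + (0*3 - 1)) = 3819 + (-6 + (0 - 1)) = 3819 + (-6 - 1) = 3819 - 7 = 3812)
C - 1*19654 = 3812 - 1*19654 = 3812 - 19654 = -15842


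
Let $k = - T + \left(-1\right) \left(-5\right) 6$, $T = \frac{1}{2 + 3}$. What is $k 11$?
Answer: $\frac{1639}{5} \approx 327.8$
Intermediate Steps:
$T = \frac{1}{5} \approx 0.2$
$k = \frac{149}{5}$ ($k = \left(-1\right) \frac{1}{5} + \left(-1\right) \left(-5\right) 6 = - \frac{1}{5} + 5 \cdot 6 = - \frac{1}{5} + 30 = \frac{149}{5} \approx 29.8$)
$k 11 = \frac{149}{5} \cdot 11 = \frac{1639}{5}$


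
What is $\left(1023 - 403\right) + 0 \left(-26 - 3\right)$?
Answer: $620$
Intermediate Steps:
$\left(1023 - 403\right) + 0 \left(-26 - 3\right) = 620 + 0 \left(-29\right) = 620 + 0 = 620$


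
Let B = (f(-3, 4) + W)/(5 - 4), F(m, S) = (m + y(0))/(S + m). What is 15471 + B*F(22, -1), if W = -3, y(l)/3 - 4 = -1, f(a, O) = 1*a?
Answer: 108235/7 ≈ 15462.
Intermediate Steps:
f(a, O) = a
y(l) = 9 (y(l) = 12 + 3*(-1) = 12 - 3 = 9)
F(m, S) = (9 + m)/(S + m) (F(m, S) = (m + 9)/(S + m) = (9 + m)/(S + m))
B = -6 (B = (-3 - 3)/(5 - 4) = -6/1 = -6*1 = -6)
15471 + B*F(22, -1) = 15471 - 6*(9 + 22)/(-1 + 22) = 15471 - 6*31/21 = 15471 - 62/7 = 108235/7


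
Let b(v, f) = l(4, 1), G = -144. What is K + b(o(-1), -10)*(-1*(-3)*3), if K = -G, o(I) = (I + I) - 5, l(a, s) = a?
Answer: 180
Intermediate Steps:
o(I) = -5 + 2*I (o(I) = 2*I - 5 = -5 + 2*I)
b(v, f) = 4
K = 144 (K = -1*(-144) = 144)
K + b(o(-1), -10)*(-1*(-3)*3) = 144 + 4*(-1*(-3)*3) = 144 + 4*(3*3) = 144 + 4*9 = 144 + 36 = 180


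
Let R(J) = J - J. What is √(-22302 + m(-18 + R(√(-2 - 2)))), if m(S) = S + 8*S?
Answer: 24*I*√39 ≈ 149.88*I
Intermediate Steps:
R(J) = 0
m(S) = 9*S
√(-22302 + m(-18 + R(√(-2 - 2)))) = √(-22302 + 9*(-18 + 0)) = √(-22302 + 9*(-18)) = √(-22302 - 162) = √(-22464) = 24*I*√39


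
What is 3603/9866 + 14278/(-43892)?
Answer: 2159516/54129809 ≈ 0.039895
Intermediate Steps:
3603/9866 + 14278/(-43892) = 3603*(1/9866) + 14278*(-1/43892) = 3603/9866 - 7139/21946 = 2159516/54129809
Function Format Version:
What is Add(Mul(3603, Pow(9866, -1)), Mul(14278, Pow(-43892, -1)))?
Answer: Rational(2159516, 54129809) ≈ 0.039895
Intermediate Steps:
Add(Mul(3603, Pow(9866, -1)), Mul(14278, Pow(-43892, -1))) = Add(Mul(3603, Rational(1, 9866)), Mul(14278, Rational(-1, 43892))) = Add(Rational(3603, 9866), Rational(-7139, 21946)) = Rational(2159516, 54129809)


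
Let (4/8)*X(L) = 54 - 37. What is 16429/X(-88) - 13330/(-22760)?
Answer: 18718863/38692 ≈ 483.79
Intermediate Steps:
X(L) = 34 (X(L) = 2*(54 - 37) = 2*17 = 34)
16429/X(-88) - 13330/(-22760) = 16429/34 - 13330/(-22760) = 16429*(1/34) - 13330*(-1/22760) = 16429/34 + 1333/2276 = 18718863/38692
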